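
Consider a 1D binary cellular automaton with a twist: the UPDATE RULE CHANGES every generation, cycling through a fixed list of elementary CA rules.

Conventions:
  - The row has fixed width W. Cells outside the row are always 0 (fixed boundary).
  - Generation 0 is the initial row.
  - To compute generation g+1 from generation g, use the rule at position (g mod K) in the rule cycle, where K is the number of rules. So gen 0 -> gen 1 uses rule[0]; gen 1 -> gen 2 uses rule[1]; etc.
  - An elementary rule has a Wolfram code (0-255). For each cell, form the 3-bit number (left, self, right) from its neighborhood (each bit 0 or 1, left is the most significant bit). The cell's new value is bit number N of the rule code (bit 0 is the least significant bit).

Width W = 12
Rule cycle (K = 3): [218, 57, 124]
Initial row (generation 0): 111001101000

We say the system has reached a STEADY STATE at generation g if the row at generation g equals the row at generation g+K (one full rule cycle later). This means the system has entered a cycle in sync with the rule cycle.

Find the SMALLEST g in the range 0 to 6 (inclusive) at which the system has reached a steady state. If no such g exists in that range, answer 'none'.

Answer: none

Derivation:
Gen 0: 111001101000
Gen 1 (rule 218): 111111100100
Gen 2 (rule 57): 100000010011
Gen 3 (rule 124): 110000011011
Gen 4 (rule 218): 111000111011
Gen 5 (rule 57): 100110100110
Gen 6 (rule 124): 110111110111
Gen 7 (rule 218): 110111110111
Gen 8 (rule 57): 101100001100
Gen 9 (rule 124): 111110001110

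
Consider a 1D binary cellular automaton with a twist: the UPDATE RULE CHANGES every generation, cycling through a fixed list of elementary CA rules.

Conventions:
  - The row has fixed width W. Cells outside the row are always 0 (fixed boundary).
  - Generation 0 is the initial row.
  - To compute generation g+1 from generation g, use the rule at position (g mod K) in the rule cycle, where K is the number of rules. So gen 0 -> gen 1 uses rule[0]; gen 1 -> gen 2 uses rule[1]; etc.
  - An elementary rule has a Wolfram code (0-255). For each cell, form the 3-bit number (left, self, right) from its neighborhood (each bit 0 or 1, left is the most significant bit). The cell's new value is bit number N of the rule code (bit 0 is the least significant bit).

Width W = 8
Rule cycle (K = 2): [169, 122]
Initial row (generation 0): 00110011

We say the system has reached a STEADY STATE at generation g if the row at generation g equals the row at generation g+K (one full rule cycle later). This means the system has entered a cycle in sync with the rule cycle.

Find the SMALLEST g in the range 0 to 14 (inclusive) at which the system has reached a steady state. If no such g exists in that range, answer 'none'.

Answer: 2

Derivation:
Gen 0: 00110011
Gen 1 (rule 169): 10100010
Gen 2 (rule 122): 01010101
Gen 3 (rule 169): 00101010
Gen 4 (rule 122): 01010101
Gen 5 (rule 169): 00101010
Gen 6 (rule 122): 01010101
Gen 7 (rule 169): 00101010
Gen 8 (rule 122): 01010101
Gen 9 (rule 169): 00101010
Gen 10 (rule 122): 01010101
Gen 11 (rule 169): 00101010
Gen 12 (rule 122): 01010101
Gen 13 (rule 169): 00101010
Gen 14 (rule 122): 01010101
Gen 15 (rule 169): 00101010
Gen 16 (rule 122): 01010101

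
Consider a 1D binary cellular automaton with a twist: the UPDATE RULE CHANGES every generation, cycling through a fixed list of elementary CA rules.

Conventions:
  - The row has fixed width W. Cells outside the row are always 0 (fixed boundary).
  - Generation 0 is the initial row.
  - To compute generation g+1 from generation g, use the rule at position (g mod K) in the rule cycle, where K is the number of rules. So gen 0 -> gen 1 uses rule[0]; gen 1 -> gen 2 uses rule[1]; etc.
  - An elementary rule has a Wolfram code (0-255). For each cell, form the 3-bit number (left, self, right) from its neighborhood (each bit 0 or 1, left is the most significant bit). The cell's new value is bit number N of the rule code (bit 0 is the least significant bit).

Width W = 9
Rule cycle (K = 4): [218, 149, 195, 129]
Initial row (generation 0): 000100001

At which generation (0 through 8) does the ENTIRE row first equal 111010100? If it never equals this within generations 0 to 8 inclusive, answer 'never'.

Gen 0: 000100001
Gen 1 (rule 218): 001010010
Gen 2 (rule 149): 101011011
Gen 3 (rule 195): 000001001
Gen 4 (rule 129): 111100000
Gen 5 (rule 218): 111110000
Gen 6 (rule 149): 011101111
Gen 7 (rule 195): 101100111
Gen 8 (rule 129): 000000010

Answer: never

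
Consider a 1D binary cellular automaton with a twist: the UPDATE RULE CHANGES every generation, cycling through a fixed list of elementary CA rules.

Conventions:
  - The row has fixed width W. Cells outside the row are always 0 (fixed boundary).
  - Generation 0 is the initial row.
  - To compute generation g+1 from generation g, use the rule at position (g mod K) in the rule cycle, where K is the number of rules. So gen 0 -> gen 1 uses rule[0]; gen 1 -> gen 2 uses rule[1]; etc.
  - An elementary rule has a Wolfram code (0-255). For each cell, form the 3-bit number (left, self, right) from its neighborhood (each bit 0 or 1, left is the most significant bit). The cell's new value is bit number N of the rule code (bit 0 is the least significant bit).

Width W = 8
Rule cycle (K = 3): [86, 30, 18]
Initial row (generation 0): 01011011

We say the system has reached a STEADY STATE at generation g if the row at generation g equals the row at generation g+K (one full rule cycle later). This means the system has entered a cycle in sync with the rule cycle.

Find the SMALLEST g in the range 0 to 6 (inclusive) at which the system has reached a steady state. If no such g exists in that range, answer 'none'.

Answer: 3

Derivation:
Gen 0: 01011011
Gen 1 (rule 86): 11001001
Gen 2 (rule 30): 10111111
Gen 3 (rule 18): 00000000
Gen 4 (rule 86): 00000000
Gen 5 (rule 30): 00000000
Gen 6 (rule 18): 00000000
Gen 7 (rule 86): 00000000
Gen 8 (rule 30): 00000000
Gen 9 (rule 18): 00000000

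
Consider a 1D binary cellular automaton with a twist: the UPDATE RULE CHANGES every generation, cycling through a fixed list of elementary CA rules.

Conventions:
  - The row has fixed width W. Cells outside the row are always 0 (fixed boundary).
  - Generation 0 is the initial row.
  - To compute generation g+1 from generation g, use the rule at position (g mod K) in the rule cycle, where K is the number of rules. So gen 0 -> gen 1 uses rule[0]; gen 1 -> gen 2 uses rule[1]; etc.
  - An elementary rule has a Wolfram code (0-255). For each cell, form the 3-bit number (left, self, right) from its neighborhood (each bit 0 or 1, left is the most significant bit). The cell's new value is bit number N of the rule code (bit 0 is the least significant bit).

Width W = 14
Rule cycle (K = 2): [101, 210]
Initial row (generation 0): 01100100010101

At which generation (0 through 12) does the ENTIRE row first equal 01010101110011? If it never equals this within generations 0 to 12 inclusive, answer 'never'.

Answer: 8

Derivation:
Gen 0: 01100100010101
Gen 1 (rule 101): 00100101011111
Gen 2 (rule 210): 01011000001111
Gen 3 (rule 101): 01101011100001
Gen 4 (rule 210): 10100001110010
Gen 5 (rule 101): 11101100010010
Gen 6 (rule 210): 01100110101101
Gen 7 (rule 101): 00100011110111
Gen 8 (rule 210): 01010101110011
Gen 9 (rule 101): 01111110010001
Gen 10 (rule 210): 10111111101010
Gen 11 (rule 101): 11000000111110
Gen 12 (rule 210): 01100001011111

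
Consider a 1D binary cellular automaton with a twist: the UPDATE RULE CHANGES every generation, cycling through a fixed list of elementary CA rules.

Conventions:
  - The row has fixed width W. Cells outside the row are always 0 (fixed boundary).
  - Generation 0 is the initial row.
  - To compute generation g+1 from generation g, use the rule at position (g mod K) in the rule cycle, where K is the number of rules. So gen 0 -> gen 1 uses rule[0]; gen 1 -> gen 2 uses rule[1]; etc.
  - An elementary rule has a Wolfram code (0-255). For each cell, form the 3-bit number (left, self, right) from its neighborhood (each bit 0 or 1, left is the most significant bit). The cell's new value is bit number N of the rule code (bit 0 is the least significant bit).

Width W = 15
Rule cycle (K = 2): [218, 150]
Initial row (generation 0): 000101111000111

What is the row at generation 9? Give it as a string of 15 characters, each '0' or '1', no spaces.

Gen 0: 000101111000111
Gen 1 (rule 218): 001001111101111
Gen 2 (rule 150): 011110111000110
Gen 3 (rule 218): 111110111101111
Gen 4 (rule 150): 011100011000110
Gen 5 (rule 218): 111110111101111
Gen 6 (rule 150): 011100011000110
Gen 7 (rule 218): 111110111101111
Gen 8 (rule 150): 011100011000110
Gen 9 (rule 218): 111110111101111

Answer: 111110111101111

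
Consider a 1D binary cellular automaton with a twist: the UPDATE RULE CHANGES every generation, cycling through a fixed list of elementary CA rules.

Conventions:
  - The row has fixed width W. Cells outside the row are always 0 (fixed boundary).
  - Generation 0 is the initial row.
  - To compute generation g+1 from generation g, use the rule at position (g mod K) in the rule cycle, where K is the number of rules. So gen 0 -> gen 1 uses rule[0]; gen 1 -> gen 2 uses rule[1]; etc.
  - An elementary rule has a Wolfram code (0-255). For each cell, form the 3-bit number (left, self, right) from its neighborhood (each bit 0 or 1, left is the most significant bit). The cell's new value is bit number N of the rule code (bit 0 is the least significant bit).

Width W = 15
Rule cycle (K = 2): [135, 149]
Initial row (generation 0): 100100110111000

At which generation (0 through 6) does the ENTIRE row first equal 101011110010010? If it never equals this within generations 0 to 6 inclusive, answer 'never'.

Answer: never

Derivation:
Gen 0: 100100110111000
Gen 1 (rule 135): 101101000010011
Gen 2 (rule 149): 100001111011000
Gen 3 (rule 135): 101110110000011
Gen 4 (rule 149): 100100001111000
Gen 5 (rule 135): 101101110110011
Gen 6 (rule 149): 100000100001000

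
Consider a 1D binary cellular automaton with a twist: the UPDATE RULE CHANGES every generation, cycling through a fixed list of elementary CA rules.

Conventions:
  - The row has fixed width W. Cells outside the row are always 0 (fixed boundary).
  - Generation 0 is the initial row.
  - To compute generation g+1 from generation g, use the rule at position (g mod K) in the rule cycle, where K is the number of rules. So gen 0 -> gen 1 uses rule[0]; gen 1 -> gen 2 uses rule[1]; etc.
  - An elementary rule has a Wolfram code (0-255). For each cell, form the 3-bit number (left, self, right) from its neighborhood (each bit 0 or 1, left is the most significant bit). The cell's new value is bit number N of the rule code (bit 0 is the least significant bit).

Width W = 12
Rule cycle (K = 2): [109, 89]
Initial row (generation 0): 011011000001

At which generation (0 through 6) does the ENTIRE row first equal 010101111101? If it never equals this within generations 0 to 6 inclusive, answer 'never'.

Gen 0: 011011000001
Gen 1 (rule 109): 011111011101
Gen 2 (rule 89): 010001010100
Gen 3 (rule 109): 010101111101
Gen 4 (rule 89): 000001000100
Gen 5 (rule 109): 111101010101
Gen 6 (rule 89): 100100000000

Answer: 3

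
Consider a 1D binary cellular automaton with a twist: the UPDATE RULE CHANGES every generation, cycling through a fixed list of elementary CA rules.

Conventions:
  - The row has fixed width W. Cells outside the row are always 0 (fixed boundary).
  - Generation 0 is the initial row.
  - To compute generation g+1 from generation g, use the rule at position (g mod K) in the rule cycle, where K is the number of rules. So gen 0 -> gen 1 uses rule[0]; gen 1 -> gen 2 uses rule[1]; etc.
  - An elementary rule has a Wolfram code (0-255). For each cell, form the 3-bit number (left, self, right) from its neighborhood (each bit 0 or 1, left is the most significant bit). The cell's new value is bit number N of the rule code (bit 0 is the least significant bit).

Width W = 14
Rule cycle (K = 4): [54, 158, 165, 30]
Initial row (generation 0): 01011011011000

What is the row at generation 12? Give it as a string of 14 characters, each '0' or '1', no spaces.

Gen 0: 01011011011000
Gen 1 (rule 54): 11100100100100
Gen 2 (rule 158): 11011111111110
Gen 3 (rule 165): 00101111111100
Gen 4 (rule 30): 01101000000010
Gen 5 (rule 54): 10011100000111
Gen 6 (rule 158): 11111010001110
Gen 7 (rule 165): 01110110100100
Gen 8 (rule 30): 11000100111110
Gen 9 (rule 54): 00101111000001
Gen 10 (rule 158): 01101110100011
Gen 11 (rule 165): 00010101101000
Gen 12 (rule 30): 00110101001100

Answer: 00110101001100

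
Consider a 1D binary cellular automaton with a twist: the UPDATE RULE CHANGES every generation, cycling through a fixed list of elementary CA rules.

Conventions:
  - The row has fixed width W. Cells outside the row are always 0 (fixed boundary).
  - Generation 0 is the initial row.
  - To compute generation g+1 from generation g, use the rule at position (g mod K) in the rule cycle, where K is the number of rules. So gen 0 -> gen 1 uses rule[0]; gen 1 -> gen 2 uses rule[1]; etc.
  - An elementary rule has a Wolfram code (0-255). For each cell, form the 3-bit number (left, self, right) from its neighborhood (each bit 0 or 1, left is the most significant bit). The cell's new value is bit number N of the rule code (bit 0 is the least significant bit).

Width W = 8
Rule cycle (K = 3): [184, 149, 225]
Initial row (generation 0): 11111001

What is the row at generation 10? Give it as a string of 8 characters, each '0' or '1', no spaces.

Gen 0: 11111001
Gen 1 (rule 184): 11110100
Gen 2 (rule 149): 01100111
Gen 3 (rule 225): 00100011
Gen 4 (rule 184): 00010010
Gen 5 (rule 149): 11011011
Gen 6 (rule 225): 01101101
Gen 7 (rule 184): 01011010
Gen 8 (rule 149): 01000011
Gen 9 (rule 225): 00011001
Gen 10 (rule 184): 00010100

Answer: 00010100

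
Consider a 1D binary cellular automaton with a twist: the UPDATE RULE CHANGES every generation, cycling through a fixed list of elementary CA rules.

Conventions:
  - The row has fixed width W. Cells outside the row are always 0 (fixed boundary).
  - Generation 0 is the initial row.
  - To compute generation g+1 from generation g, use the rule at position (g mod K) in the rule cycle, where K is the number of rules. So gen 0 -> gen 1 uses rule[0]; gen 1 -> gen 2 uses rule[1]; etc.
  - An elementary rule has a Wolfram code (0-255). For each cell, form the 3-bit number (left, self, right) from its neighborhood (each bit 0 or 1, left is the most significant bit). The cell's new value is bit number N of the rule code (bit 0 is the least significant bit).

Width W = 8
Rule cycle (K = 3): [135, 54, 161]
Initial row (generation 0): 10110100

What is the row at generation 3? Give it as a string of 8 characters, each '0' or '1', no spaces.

Answer: 00000110

Derivation:
Gen 0: 10110100
Gen 1 (rule 135): 10000101
Gen 2 (rule 54): 11001111
Gen 3 (rule 161): 00000110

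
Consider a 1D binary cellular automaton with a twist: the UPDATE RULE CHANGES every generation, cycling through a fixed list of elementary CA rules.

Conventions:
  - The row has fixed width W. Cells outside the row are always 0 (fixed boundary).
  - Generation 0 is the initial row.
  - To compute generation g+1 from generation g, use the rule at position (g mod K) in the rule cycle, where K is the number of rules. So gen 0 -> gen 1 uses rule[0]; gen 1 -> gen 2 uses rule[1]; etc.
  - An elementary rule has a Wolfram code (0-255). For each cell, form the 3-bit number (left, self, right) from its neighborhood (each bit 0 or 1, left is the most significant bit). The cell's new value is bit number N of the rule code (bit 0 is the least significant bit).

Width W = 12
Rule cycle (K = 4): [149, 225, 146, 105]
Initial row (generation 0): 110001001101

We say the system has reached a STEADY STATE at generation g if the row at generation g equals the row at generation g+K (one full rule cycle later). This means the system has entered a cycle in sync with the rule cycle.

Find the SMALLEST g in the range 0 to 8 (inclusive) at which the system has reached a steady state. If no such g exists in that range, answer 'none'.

Gen 0: 110001001101
Gen 1 (rule 149): 001101100001
Gen 2 (rule 225): 100110101100
Gen 3 (rule 146): 011000000010
Gen 4 (rule 105): 011011111000
Gen 5 (rule 149): 000001110111
Gen 6 (rule 225): 111100111011
Gen 7 (rule 146): 011011010000
Gen 8 (rule 105): 011111100111
Gen 9 (rule 149): 001111010010
Gen 10 (rule 225): 100111100000
Gen 11 (rule 146): 011011010000
Gen 12 (rule 105): 011111100111

Answer: 7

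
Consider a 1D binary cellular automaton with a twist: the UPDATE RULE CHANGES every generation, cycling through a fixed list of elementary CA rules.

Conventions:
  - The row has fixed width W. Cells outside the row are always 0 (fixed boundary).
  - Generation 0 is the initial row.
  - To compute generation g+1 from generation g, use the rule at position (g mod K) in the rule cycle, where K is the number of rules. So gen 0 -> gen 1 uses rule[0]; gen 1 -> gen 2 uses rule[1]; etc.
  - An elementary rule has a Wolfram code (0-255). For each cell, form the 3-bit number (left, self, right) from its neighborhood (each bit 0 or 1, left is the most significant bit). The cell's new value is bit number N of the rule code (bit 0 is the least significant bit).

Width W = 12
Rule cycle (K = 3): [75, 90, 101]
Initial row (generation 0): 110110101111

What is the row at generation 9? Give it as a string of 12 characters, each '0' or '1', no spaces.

Gen 0: 110110101111
Gen 1 (rule 75): 110110001001
Gen 2 (rule 90): 110111010110
Gen 3 (rule 101): 011001111010
Gen 4 (rule 75): 111011001000
Gen 5 (rule 90): 101011110100
Gen 6 (rule 101): 111100011101
Gen 7 (rule 75): 100101110100
Gen 8 (rule 90): 011001010010
Gen 9 (rule 101): 001001110010

Answer: 001001110010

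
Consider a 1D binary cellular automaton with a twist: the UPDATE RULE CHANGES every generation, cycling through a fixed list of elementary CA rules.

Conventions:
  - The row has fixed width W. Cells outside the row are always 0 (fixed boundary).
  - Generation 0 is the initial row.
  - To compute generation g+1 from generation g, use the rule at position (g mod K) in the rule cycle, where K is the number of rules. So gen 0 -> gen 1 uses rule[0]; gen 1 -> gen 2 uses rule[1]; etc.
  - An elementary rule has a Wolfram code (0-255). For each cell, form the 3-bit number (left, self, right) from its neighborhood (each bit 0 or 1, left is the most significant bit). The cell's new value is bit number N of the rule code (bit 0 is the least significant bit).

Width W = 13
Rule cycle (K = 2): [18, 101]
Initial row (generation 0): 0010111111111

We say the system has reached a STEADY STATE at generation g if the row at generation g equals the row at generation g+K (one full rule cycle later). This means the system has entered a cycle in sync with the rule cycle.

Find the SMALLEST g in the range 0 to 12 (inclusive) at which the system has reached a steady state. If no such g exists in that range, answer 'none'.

Answer: 5

Derivation:
Gen 0: 0010111111111
Gen 1 (rule 18): 0100000000000
Gen 2 (rule 101): 0101111111111
Gen 3 (rule 18): 1000000000000
Gen 4 (rule 101): 1011111111111
Gen 5 (rule 18): 0000000000000
Gen 6 (rule 101): 1111111111111
Gen 7 (rule 18): 0000000000000
Gen 8 (rule 101): 1111111111111
Gen 9 (rule 18): 0000000000000
Gen 10 (rule 101): 1111111111111
Gen 11 (rule 18): 0000000000000
Gen 12 (rule 101): 1111111111111
Gen 13 (rule 18): 0000000000000
Gen 14 (rule 101): 1111111111111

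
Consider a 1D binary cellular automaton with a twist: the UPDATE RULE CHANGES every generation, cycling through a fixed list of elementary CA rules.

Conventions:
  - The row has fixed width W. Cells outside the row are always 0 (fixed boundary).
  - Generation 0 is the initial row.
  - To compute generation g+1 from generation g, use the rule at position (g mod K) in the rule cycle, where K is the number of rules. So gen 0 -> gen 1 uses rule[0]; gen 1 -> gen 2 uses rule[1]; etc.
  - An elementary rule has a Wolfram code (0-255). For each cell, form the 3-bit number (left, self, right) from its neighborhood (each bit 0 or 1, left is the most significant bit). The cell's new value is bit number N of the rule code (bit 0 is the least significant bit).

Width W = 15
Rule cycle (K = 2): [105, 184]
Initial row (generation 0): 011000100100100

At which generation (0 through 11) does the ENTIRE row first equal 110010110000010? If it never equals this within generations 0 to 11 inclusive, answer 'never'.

Answer: 5

Derivation:
Gen 0: 011000100100100
Gen 1 (rule 105): 011010000000001
Gen 2 (rule 184): 010101000000000
Gen 3 (rule 105): 001010011111111
Gen 4 (rule 184): 000101011111110
Gen 5 (rule 105): 110010110000010
Gen 6 (rule 184): 101001101000001
Gen 7 (rule 105): 010001110011100
Gen 8 (rule 184): 001001101011010
Gen 9 (rule 105): 100001110111100
Gen 10 (rule 184): 010001101111010
Gen 11 (rule 105): 000101111001100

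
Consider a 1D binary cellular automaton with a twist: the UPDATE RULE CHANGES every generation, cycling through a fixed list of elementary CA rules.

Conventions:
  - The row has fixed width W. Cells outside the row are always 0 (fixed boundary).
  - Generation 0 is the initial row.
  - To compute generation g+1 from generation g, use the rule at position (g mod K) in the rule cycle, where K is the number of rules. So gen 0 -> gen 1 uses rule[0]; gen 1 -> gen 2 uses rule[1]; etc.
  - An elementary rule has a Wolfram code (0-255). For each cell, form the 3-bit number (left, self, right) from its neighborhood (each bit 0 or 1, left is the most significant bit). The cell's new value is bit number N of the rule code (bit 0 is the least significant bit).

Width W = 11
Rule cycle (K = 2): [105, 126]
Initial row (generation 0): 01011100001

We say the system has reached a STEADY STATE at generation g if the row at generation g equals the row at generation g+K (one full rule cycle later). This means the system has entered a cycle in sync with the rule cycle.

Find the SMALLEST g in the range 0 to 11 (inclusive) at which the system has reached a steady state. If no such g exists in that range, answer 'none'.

Gen 0: 01011100001
Gen 1 (rule 105): 00110101100
Gen 2 (rule 126): 01111111110
Gen 3 (rule 105): 01000000010
Gen 4 (rule 126): 11100000111
Gen 5 (rule 105): 10101110101
Gen 6 (rule 126): 11111011111
Gen 7 (rule 105): 10001110001
Gen 8 (rule 126): 11011011011
Gen 9 (rule 105): 11111111111
Gen 10 (rule 126): 10000000001
Gen 11 (rule 105): 00111111100
Gen 12 (rule 126): 01100000110
Gen 13 (rule 105): 01101110110

Answer: none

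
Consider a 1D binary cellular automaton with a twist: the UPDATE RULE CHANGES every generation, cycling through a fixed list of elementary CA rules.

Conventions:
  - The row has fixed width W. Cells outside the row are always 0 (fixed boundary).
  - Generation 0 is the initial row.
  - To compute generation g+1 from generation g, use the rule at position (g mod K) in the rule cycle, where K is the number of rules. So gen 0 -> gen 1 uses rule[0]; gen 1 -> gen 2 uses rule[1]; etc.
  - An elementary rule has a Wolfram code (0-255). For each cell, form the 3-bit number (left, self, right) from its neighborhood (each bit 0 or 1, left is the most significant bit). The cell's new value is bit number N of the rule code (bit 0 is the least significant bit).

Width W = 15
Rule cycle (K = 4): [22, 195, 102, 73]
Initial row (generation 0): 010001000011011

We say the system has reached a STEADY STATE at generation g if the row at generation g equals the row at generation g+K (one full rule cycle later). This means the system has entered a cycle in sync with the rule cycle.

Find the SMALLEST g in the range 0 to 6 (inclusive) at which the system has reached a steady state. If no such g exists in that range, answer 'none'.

Gen 0: 010001000011011
Gen 1 (rule 22): 111011100100000
Gen 2 (rule 195): 011001101001111
Gen 3 (rule 102): 101010111010001
Gen 4 (rule 73): 000000101000100
Gen 5 (rule 22): 000001101101110
Gen 6 (rule 195): 111110100100110
Gen 7 (rule 102): 000011101101010
Gen 8 (rule 73): 111010101100000
Gen 9 (rule 22): 000010100010000
Gen 10 (rule 195): 111100001100111

Answer: none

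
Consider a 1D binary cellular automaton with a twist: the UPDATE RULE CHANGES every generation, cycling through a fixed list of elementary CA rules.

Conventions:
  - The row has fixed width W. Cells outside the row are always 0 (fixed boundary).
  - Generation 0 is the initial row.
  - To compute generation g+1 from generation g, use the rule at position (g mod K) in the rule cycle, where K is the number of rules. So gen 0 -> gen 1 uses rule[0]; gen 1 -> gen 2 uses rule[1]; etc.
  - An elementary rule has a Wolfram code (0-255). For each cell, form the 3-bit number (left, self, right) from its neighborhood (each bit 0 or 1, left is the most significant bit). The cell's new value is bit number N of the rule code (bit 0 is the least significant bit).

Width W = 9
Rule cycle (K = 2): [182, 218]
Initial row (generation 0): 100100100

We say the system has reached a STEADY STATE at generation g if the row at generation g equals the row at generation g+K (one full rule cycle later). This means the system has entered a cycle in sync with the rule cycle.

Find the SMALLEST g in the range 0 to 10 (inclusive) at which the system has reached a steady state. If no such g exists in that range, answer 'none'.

Answer: 2

Derivation:
Gen 0: 100100100
Gen 1 (rule 182): 111111110
Gen 2 (rule 218): 111111111
Gen 3 (rule 182): 011111110
Gen 4 (rule 218): 111111111
Gen 5 (rule 182): 011111110
Gen 6 (rule 218): 111111111
Gen 7 (rule 182): 011111110
Gen 8 (rule 218): 111111111
Gen 9 (rule 182): 011111110
Gen 10 (rule 218): 111111111
Gen 11 (rule 182): 011111110
Gen 12 (rule 218): 111111111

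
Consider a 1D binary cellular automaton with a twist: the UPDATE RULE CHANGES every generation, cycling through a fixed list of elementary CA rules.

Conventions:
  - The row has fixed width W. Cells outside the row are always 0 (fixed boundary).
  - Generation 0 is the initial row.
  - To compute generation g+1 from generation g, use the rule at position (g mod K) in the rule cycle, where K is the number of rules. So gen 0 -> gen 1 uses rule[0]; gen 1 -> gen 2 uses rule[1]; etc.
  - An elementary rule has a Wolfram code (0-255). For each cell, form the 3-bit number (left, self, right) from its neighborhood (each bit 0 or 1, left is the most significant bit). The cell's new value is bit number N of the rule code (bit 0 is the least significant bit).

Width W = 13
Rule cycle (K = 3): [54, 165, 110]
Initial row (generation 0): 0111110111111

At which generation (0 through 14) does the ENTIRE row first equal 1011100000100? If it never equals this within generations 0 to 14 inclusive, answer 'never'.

Gen 0: 0111110111111
Gen 1 (rule 54): 1000001000000
Gen 2 (rule 165): 1011101011111
Gen 3 (rule 110): 1110111110001
Gen 4 (rule 54): 0001000001011
Gen 5 (rule 165): 1101011101100
Gen 6 (rule 110): 1111110111100
Gen 7 (rule 54): 0000001000010
Gen 8 (rule 165): 1111101011010
Gen 9 (rule 110): 1000111111110
Gen 10 (rule 54): 1101000000001
Gen 11 (rule 165): 0011011111101
Gen 12 (rule 110): 0111110000111
Gen 13 (rule 54): 1000001001000
Gen 14 (rule 165): 1011101001011

Answer: never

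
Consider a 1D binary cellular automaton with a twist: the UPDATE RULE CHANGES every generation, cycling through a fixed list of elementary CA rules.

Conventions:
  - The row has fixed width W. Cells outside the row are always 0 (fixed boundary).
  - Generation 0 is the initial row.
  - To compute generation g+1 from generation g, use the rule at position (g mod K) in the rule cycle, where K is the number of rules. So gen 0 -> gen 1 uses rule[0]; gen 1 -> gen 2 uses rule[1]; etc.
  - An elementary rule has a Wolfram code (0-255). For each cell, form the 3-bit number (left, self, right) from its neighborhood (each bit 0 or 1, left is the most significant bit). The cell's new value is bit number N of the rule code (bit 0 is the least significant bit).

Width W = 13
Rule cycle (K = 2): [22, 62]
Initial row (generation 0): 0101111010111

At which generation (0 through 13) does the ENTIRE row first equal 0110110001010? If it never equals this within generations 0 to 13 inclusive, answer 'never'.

Answer: never

Derivation:
Gen 0: 0101111010111
Gen 1 (rule 22): 1100000010000
Gen 2 (rule 62): 1010000111000
Gen 3 (rule 22): 1011001000100
Gen 4 (rule 62): 1110111101110
Gen 5 (rule 22): 0000000000001
Gen 6 (rule 62): 0000000000011
Gen 7 (rule 22): 0000000000100
Gen 8 (rule 62): 0000000001110
Gen 9 (rule 22): 0000000010001
Gen 10 (rule 62): 0000000111011
Gen 11 (rule 22): 0000001000000
Gen 12 (rule 62): 0000011100000
Gen 13 (rule 22): 0000100010000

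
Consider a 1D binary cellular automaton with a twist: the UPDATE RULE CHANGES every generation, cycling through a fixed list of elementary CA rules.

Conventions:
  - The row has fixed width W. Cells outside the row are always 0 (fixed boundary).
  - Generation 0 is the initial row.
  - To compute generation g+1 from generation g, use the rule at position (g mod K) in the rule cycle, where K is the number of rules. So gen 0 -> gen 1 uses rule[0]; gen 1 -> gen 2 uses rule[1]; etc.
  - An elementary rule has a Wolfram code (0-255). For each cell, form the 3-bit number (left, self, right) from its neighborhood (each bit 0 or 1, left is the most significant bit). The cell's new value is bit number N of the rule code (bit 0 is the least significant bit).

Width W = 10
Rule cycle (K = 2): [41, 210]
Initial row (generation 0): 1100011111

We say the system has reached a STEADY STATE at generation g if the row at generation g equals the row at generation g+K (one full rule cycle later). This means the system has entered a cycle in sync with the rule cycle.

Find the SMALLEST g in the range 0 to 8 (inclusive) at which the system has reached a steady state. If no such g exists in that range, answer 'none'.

Answer: none

Derivation:
Gen 0: 1100011111
Gen 1 (rule 41): 1001010000
Gen 2 (rule 210): 0110001000
Gen 3 (rule 41): 0100100011
Gen 4 (rule 210): 1011010101
Gen 5 (rule 41): 0110101010
Gen 6 (rule 210): 1010000001
Gen 7 (rule 41): 0100111100
Gen 8 (rule 210): 1011011110
Gen 9 (rule 41): 0110110000
Gen 10 (rule 210): 1010011000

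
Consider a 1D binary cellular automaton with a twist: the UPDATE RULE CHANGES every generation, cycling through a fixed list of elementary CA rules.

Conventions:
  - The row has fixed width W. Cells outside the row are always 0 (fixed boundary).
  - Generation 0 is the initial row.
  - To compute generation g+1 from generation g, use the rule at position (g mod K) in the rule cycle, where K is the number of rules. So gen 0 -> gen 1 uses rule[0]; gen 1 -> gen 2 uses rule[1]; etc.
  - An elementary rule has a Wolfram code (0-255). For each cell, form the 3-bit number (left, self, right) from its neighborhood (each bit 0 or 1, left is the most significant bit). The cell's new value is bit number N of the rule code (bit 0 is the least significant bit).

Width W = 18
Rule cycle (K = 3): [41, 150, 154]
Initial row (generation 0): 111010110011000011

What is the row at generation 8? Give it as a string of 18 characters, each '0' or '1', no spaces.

Answer: 110000011101101011

Derivation:
Gen 0: 111010110011000011
Gen 1 (rule 41): 100101100010011010
Gen 2 (rule 150): 111100010111100011
Gen 3 (rule 154): 111010100111010110
Gen 4 (rule 41): 100101000100101100
Gen 5 (rule 150): 111101101111100010
Gen 6 (rule 154): 111001001111010101
Gen 7 (rule 41): 100000001000101010
Gen 8 (rule 150): 110000011101101011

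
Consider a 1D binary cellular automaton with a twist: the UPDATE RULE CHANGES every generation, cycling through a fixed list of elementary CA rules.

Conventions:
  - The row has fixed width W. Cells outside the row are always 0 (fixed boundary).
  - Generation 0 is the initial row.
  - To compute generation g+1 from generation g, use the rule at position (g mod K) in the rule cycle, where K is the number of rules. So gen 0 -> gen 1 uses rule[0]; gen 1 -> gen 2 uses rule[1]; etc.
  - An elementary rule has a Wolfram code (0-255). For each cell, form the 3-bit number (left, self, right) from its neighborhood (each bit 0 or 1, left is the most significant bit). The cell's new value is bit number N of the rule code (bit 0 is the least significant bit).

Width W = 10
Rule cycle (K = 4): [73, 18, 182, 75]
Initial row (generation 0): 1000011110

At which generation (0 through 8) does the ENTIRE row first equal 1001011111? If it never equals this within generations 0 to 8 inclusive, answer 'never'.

Answer: never

Derivation:
Gen 0: 1000011110
Gen 1 (rule 73): 0011010010
Gen 2 (rule 18): 0100001101
Gen 3 (rule 182): 1110010011
Gen 4 (rule 75): 1010100111
Gen 5 (rule 73): 0000000101
Gen 6 (rule 18): 0000001000
Gen 7 (rule 182): 0000011100
Gen 8 (rule 75): 1111110101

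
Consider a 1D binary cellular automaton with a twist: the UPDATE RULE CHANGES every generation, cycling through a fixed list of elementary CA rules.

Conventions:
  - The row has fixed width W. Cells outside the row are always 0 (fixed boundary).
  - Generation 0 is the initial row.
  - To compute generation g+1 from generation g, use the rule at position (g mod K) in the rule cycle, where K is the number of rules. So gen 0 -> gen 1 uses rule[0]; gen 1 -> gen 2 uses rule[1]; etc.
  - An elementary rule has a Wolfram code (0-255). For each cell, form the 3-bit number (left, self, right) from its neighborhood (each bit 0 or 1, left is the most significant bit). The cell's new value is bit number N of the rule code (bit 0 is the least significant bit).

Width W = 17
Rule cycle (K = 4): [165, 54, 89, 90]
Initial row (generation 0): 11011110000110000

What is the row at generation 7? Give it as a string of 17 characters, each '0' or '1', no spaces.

Answer: 11100110100000111

Derivation:
Gen 0: 11011110000110000
Gen 1 (rule 165): 00101100110000111
Gen 2 (rule 54): 01110011001001000
Gen 3 (rule 89): 01011011100100111
Gen 4 (rule 90): 10011010111011101
Gen 5 (rule 165): 10000111010101011
Gen 6 (rule 54): 11001000111111100
Gen 7 (rule 89): 11100110100000111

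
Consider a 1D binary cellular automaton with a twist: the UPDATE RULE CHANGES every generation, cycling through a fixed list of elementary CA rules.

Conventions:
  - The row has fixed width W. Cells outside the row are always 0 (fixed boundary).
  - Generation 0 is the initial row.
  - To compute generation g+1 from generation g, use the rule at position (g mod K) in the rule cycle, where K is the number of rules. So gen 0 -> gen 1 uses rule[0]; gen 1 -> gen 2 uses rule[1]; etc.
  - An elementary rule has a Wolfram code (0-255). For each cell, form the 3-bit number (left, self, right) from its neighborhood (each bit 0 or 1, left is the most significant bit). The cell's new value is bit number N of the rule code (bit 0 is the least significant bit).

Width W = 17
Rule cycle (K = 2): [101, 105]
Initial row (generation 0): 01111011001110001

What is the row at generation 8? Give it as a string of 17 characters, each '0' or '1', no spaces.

Answer: 10110101101101010

Derivation:
Gen 0: 01111011001110001
Gen 1 (rule 101): 00001101000010101
Gen 2 (rule 105): 11101110011001010
Gen 3 (rule 101): 00110010001001110
Gen 4 (rule 105): 10110000100001010
Gen 5 (rule 101): 11010110101101110
Gen 6 (rule 105): 11101111011111010
Gen 7 (rule 101): 00110001100001110
Gen 8 (rule 105): 10110101101101010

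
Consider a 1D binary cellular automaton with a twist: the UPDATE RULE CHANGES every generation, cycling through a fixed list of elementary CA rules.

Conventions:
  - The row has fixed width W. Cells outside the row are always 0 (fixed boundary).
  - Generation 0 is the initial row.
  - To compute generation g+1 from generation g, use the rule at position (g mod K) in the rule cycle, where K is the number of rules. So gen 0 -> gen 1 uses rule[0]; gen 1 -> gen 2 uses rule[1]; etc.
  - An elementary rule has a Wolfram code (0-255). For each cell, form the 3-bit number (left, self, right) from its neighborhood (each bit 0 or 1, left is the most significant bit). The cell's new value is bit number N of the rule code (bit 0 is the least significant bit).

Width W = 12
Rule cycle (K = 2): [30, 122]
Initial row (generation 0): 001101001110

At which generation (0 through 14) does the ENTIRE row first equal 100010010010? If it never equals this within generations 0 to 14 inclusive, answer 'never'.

Gen 0: 001101001110
Gen 1 (rule 30): 011001111001
Gen 2 (rule 122): 111111001110
Gen 3 (rule 30): 100000111001
Gen 4 (rule 122): 010001101110
Gen 5 (rule 30): 111011001001
Gen 6 (rule 122): 101111110110
Gen 7 (rule 30): 101000000101
Gen 8 (rule 122): 010100001010
Gen 9 (rule 30): 110110011011
Gen 10 (rule 122): 111111111111
Gen 11 (rule 30): 100000000000
Gen 12 (rule 122): 010000000000
Gen 13 (rule 30): 111000000000
Gen 14 (rule 122): 101100000000

Answer: never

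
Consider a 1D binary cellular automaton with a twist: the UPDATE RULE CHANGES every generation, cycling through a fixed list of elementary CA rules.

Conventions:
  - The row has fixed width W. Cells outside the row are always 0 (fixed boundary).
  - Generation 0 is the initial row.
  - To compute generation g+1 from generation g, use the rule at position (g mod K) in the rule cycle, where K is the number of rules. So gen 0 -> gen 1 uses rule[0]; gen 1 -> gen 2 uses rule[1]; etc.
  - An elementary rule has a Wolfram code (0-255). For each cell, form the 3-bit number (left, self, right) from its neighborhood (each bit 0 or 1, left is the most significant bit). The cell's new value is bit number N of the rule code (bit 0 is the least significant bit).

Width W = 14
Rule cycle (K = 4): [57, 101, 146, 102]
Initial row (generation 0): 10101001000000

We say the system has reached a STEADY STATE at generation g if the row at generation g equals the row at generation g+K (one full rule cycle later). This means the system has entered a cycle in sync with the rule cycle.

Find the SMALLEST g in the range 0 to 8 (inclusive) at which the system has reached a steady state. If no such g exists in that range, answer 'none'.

Gen 0: 10101001000000
Gen 1 (rule 57): 01010100111111
Gen 2 (rule 101): 01111100000001
Gen 3 (rule 146): 10111010000010
Gen 4 (rule 102): 11001110000110
Gen 5 (rule 57): 10101001110101
Gen 6 (rule 101): 11111000011111
Gen 7 (rule 146): 01110100101110
Gen 8 (rule 102): 10011101110010
Gen 9 (rule 57): 01010011001001
Gen 10 (rule 101): 01110001001001
Gen 11 (rule 146): 10101010110110
Gen 12 (rule 102): 11111111011010

Answer: none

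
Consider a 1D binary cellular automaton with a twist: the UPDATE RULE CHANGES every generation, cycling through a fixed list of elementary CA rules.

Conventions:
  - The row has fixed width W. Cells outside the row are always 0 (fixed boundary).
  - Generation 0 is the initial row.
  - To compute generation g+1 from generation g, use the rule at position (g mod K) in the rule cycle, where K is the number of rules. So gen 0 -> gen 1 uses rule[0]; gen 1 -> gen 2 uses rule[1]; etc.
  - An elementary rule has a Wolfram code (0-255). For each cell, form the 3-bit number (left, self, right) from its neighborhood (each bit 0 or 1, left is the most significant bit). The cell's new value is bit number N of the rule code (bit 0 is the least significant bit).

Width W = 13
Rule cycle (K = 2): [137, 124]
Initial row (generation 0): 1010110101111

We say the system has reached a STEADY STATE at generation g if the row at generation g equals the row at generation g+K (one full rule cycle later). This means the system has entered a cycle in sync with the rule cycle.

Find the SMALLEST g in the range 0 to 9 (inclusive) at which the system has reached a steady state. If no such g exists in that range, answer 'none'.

Answer: 7

Derivation:
Gen 0: 1010110101111
Gen 1 (rule 137): 0000100001110
Gen 2 (rule 124): 0000110001011
Gen 3 (rule 137): 1110100100010
Gen 4 (rule 124): 1011110110011
Gen 5 (rule 137): 0011100100010
Gen 6 (rule 124): 0010110110011
Gen 7 (rule 137): 1000100100010
Gen 8 (rule 124): 1100110110011
Gen 9 (rule 137): 1000100100010
Gen 10 (rule 124): 1100110110011
Gen 11 (rule 137): 1000100100010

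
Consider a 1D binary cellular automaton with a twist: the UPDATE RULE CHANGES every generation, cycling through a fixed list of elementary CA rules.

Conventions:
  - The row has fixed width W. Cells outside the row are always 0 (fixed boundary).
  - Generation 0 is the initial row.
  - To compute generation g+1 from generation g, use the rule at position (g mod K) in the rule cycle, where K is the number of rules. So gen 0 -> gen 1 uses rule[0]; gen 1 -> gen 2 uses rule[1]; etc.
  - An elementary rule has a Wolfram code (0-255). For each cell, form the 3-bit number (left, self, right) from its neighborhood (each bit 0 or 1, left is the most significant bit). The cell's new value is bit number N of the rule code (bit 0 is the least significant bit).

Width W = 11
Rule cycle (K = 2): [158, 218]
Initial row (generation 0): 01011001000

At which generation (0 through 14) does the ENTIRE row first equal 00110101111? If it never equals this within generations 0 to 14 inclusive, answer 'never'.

Answer: never

Derivation:
Gen 0: 01011001000
Gen 1 (rule 158): 11010111100
Gen 2 (rule 218): 11000111110
Gen 3 (rule 158): 10101111101
Gen 4 (rule 218): 00001111100
Gen 5 (rule 158): 00011111010
Gen 6 (rule 218): 00111111001
Gen 7 (rule 158): 01111110111
Gen 8 (rule 218): 11111110111
Gen 9 (rule 158): 11111100110
Gen 10 (rule 218): 11111111111
Gen 11 (rule 158): 11111111110
Gen 12 (rule 218): 11111111111
Gen 13 (rule 158): 11111111110
Gen 14 (rule 218): 11111111111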